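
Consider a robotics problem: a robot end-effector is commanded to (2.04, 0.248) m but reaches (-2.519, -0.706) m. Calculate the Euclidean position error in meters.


dx = -2.519 - (2.04) = -4.5590, dy = -0.706 - (0.248) = -0.9540
err = sqrt(20.784481 + 0.910116) = 4.6577

4.6577 m


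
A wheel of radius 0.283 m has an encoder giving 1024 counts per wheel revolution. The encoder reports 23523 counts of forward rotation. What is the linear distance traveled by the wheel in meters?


revs = 23523/1024 = 22.971680
d = revs * 2*pi*r = 22.971680 * 2*pi*0.283 = 40.8469

40.8469 m


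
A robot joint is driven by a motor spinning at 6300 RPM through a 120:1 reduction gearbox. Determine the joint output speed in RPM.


omega_joint = omega_motor / N = 6300 / 120 = 52.5000

52.5000 RPM


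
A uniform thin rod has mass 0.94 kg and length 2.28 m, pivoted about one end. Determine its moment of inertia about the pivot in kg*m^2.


I = (1/3)*m*L^2 = (1/3)*0.94*2.28^2 = 1.6288

1.6288 kg*m^2


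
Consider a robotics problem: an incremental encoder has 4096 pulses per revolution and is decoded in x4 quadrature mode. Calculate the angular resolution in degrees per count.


resolution = 360 / (PPR * 4) = 360 / 16384 = 0.0220

0.0220 degrees


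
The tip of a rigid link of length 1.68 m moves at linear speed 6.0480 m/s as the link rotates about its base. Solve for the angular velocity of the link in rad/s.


omega = v / L = 6.0480 / 1.68 = 3.6000

3.6000 rad/s


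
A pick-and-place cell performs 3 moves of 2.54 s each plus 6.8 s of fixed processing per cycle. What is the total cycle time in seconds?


T = 3*2.54 + 6.8 = 14.4200

14.4200 s


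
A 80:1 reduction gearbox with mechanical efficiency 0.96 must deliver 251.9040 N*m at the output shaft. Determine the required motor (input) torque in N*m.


tau_in = tau_out / (N * eta) = 251.9040 / (80 * 0.96) = 3.2800

3.2800 N*m


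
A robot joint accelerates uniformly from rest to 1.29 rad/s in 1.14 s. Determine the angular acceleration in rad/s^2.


alpha = delta_omega / t = 1.29 / 1.14 = 1.1316

1.1316 rad/s^2


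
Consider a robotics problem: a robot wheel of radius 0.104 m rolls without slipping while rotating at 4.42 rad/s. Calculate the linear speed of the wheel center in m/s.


v = omega * r = 4.42 * 0.104 = 0.4597

0.4597 m/s


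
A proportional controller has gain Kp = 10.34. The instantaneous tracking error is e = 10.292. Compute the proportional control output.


u_P = Kp * e = 10.34 * 10.292 = 106.4193

106.4193


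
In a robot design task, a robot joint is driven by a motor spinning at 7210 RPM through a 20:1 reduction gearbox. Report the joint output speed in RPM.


omega_joint = omega_motor / N = 7210 / 20 = 360.5000

360.5000 RPM


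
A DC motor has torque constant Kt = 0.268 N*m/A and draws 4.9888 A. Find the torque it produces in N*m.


tau = Kt * I = 0.268*4.9888 = 1.3370

1.3370 N*m


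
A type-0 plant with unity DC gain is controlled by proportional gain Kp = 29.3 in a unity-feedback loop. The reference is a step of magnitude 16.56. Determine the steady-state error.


e_ss = R/(1 + Kp) = 16.56/(1 + 29.3) = 16.56/30.3000 = 0.5465

0.5465


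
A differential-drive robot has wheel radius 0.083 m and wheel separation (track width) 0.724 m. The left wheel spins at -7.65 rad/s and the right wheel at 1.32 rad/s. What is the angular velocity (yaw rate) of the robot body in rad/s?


omega = r*(wR - wL)/L = 0.083*(1.32 - (-7.65))/0.724 = 1.0283

1.0283 rad/s


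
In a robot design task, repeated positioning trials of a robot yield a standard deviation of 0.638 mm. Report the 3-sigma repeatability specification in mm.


repeatability = 3*sigma = 3*0.638 = 1.9140

1.9140 mm


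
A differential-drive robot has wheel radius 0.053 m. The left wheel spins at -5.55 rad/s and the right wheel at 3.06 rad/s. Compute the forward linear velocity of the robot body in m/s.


v = r*(wR + wL)/2 = 0.053*(3.06 + -5.55)/2 = -0.0660

-0.0660 m/s


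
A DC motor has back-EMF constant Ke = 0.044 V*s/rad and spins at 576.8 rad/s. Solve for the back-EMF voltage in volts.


V_emf = Ke * omega = 0.044*576.8 = 25.3792

25.3792 V


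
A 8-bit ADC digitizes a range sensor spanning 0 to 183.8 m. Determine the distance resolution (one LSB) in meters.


res = range / 2^n = 183.8/2^8 = 183.8/256 = 0.7180

0.7180 m


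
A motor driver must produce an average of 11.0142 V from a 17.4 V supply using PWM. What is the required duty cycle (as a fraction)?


D = V_avg/V_supply = 11.0142/17.4 = 0.6330

0.6330


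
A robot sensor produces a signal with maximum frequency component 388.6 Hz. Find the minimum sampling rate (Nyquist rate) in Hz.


f_s,min = 2*f_max = 2*388.6 = 777.2000

777.2000 Hz


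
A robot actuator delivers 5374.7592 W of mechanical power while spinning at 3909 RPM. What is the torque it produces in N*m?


omega = 3909 * 2*pi/60 = 409.349523 rad/s
tau = P / omega = 5374.7592 / 409.349523 = 13.1300

13.1300 N*m


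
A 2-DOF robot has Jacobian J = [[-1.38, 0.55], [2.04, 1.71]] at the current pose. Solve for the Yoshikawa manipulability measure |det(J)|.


det(J) = -1.38*1.71 - (0.55)*(2.04) = -3.4818
|det(J)| = 3.4818

3.4818


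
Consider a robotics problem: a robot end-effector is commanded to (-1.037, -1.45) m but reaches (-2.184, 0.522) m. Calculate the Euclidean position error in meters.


dx = -2.184 - (-1.037) = -1.1470, dy = 0.522 - (-1.45) = 1.9720
err = sqrt(1.315609 + 3.888784) = 2.2813

2.2813 m


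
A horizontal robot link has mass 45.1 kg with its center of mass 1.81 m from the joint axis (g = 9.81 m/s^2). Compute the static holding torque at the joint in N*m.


tau = m*g*L = 45.1 * 9.81 * 1.81 = 800.8001

800.8001 N*m


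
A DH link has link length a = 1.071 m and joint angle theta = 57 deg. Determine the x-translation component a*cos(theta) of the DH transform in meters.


a*cos(theta) = 1.071*cos(57 deg) = 0.5833

0.5833 m


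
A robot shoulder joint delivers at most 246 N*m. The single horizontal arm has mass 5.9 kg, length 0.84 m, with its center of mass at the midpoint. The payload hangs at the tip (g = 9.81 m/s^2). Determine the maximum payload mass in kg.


tau_arm = m_arm*g*(L/2) = 5.9*9.81*0.84/2 = 24.3092 N*m
tau_payload = tau_max - tau_arm = 246 - 24.3092 = 221.6908
m_payload = tau_payload / (g*L) = 221.6908 / (9.81*0.84) = 26.9029

26.9029 kg


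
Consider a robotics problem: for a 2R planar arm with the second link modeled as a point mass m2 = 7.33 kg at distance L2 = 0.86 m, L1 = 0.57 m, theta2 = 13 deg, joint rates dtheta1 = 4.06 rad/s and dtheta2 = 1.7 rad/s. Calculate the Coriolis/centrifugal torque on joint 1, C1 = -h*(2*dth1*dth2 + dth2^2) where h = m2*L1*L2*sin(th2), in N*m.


h = m2*L1*L2*sin(th2) = 7.33*0.57*0.86*sin(13 deg) = 0.808286
C1 = -h*(2*4.06*1.7 + 1.7^2) = -0.808286*16.6940 = -13.4935

-13.4935 N*m


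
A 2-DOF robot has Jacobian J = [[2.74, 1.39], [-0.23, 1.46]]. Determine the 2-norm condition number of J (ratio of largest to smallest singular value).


JJ^T eigenvalues: trace(JJ^T) = 11.6242, det(JJ^T) = det(J)^2 = 18.66326401
s_max^2 = (11.6242 + sqrt(60.46896960))/2 = 9.70018981
s_min^2 = (11.6242 - sqrt(60.46896960))/2 = 1.92401019
kappa = s_max/s_min = sqrt(9.70018981/1.92401019) = 2.2454

2.2454


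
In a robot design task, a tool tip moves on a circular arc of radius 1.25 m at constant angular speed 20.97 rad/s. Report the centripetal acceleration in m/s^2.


a_c = omega^2 * r = 20.97^2 * 1.25 = 549.6761

549.6761 m/s^2


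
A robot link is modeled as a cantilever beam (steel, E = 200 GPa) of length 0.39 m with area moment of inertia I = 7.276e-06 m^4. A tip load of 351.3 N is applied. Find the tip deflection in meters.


delta = F*L^3/(3*E*I) = 351.3*0.39^3/(3*2.000e+11*7.276e-06)
      = 20.8387647/4365600 = 4.7734e-06

4.7734e-06 m


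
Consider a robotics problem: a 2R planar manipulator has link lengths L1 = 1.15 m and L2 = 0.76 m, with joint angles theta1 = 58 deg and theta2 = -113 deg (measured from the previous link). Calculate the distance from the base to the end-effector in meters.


x = L1*cos(th1) + L2*cos(th1+th2) = 1.045325
y = L1*sin(th1) + L2*sin(th1+th2) = 0.352700
d = sqrt(x^2 + y^2) = sqrt(1.092704 + 0.124397) = 1.1032

1.1032 m


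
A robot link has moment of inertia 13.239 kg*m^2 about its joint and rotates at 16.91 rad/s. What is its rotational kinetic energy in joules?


KE = (1/2)*I*omega^2 = 0.5*13.239*16.91^2 = 1892.8334

1892.8334 J


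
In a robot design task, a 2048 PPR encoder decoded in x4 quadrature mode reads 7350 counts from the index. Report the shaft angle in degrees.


angle = counts * 360 / (PPR*4) = 7350 * 360 / 8192 = 322.9980

322.9980 degrees


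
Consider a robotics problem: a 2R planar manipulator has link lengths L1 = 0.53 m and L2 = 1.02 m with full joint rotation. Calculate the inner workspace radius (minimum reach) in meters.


r_min = |L1 - L2| = |0.53 - 1.02| = 0.4900

0.4900 m


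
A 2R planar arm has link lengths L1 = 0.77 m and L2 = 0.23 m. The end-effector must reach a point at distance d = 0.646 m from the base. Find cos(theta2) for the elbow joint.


cos(th2) = (d^2 - L1^2 - L2^2)/(2*L1*L2) = (0.646^2 - 0.77^2 - 0.23^2)/(2*0.77*0.23) = -0.6451

-0.6451


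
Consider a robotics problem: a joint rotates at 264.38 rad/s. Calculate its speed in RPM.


RPM = 264.38 * 60/(2*pi) = 2524.6430

2524.6430 RPM


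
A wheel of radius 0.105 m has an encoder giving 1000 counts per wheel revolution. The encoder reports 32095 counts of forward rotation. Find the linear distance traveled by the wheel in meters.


revs = 32095/1000 = 32.095000
d = revs * 2*pi*r = 32.095000 * 2*pi*0.105 = 21.1742

21.1742 m


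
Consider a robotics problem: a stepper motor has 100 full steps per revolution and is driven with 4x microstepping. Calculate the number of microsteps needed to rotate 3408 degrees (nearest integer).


step_size = 360/(100*4) = 360/400 = 0.900000 deg
n = 3408/(360/400) = 3408*400/360 = 3786.6667 -> 3787

3787 steps


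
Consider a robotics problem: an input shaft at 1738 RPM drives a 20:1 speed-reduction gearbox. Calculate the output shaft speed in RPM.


omega_out = omega_in / N = 1738 / 20 = 86.9000

86.9000 RPM


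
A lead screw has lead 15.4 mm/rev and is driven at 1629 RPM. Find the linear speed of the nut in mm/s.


v = lead * (RPM/60) = 15.4*1629/60 = 418.1100

418.1100 mm/s


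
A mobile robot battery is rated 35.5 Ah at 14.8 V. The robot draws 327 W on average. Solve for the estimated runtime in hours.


E = 35.5*14.8 = 525.4000 Wh
t = E/P = 525.4000/327 = 1.6067

1.6067 hours


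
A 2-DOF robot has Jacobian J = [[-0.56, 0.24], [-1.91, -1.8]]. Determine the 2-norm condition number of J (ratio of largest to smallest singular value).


JJ^T eigenvalues: trace(JJ^T) = 7.2593, det(JJ^T) = det(J)^2 = 2.15032896
s_max^2 = (7.2593 + sqrt(44.09612065))/2 = 6.94989550
s_min^2 = (7.2593 - sqrt(44.09612065))/2 = 0.30940450
kappa = s_max/s_min = sqrt(6.94989550/0.30940450) = 4.7394

4.7394


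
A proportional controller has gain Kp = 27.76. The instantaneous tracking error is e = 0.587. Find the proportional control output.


u_P = Kp * e = 27.76 * 0.587 = 16.2951

16.2951


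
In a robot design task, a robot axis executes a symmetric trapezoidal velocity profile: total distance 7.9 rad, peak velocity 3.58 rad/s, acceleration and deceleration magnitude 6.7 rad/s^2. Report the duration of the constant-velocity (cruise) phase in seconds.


t_acc = v/a = 0.534328 s, d_acc = v^2/(2a) = 0.956448 rad each
d_cruise = 7.9 - 2*0.956448 = 5.987104 rad
t_cruise = d_cruise/v = 5.987104/3.58 = 1.6724

1.6724 s


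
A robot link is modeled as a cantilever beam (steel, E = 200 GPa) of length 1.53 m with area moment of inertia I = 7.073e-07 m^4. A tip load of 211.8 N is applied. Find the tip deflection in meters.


delta = F*L^3/(3*E*I) = 211.8*1.53^3/(3*2.000e+11*7.073e-07)
      = 758.5780086/424380 = 0.0018

0.0018 m


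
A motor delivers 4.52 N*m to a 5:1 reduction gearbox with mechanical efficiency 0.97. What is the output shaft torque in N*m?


tau_out = tau_in * N * eta = 4.52 * 5 * 0.97 = 21.9220

21.9220 N*m


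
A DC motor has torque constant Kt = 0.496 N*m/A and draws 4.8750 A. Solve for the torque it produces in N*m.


tau = Kt * I = 0.496*4.8750 = 2.4180

2.4180 N*m


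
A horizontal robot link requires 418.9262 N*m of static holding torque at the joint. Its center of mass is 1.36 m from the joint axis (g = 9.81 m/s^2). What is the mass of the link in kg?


m = tau / (g*L) = 418.9262 / (9.81 * 1.36) = 31.4000

31.4000 kg


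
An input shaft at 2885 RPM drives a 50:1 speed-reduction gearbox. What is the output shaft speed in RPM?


omega_out = omega_in / N = 2885 / 50 = 57.7000

57.7000 RPM


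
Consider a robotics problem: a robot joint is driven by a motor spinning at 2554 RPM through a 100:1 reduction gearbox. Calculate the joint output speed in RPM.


omega_joint = omega_motor / N = 2554 / 100 = 25.5400

25.5400 RPM


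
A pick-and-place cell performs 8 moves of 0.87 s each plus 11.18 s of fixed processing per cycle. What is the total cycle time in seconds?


T = 8*0.87 + 11.18 = 18.1400

18.1400 s


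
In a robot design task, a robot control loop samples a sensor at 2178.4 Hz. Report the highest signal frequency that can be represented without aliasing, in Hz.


f_max = f_s/2 = 2178.4/2 = 1089.2000

1089.2000 Hz


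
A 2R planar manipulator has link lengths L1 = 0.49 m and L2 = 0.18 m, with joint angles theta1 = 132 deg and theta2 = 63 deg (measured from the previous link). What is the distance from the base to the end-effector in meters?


x = L1*cos(th1) + L2*cos(th1+th2) = -0.501741
y = L1*sin(th1) + L2*sin(th1+th2) = 0.317554
d = sqrt(x^2 + y^2) = sqrt(0.251744 + 0.100841) = 0.5938

0.5938 m


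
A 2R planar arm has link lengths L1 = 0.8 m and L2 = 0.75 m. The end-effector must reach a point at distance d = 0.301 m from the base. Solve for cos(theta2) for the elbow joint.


cos(th2) = (d^2 - L1^2 - L2^2)/(2*L1*L2) = (0.301^2 - 0.8^2 - 0.75^2)/(2*0.8*0.75) = -0.9266

-0.9266


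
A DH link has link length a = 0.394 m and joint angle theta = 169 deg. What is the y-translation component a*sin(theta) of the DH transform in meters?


a*sin(theta) = 0.394*sin(169 deg) = 0.0752

0.0752 m


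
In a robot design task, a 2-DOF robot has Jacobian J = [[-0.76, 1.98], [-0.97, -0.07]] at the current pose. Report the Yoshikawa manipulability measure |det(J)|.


det(J) = -0.76*-0.07 - (1.98)*(-0.97) = 1.9738
|det(J)| = 1.9738

1.9738


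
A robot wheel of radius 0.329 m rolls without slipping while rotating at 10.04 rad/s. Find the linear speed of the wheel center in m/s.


v = omega * r = 10.04 * 0.329 = 3.3032

3.3032 m/s


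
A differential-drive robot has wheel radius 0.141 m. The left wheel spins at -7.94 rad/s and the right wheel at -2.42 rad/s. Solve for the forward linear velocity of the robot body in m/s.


v = r*(wR + wL)/2 = 0.141*(-2.42 + -7.94)/2 = -0.7304

-0.7304 m/s


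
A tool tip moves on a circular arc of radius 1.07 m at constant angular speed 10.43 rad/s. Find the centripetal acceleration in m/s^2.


a_c = omega^2 * r = 10.43^2 * 1.07 = 116.3998

116.3998 m/s^2


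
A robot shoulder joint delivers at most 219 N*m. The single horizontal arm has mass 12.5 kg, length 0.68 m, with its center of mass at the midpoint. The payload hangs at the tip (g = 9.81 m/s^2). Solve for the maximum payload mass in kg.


tau_arm = m_arm*g*(L/2) = 12.5*9.81*0.68/2 = 41.6925 N*m
tau_payload = tau_max - tau_arm = 219 - 41.6925 = 177.3075
m_payload = tau_payload / (g*L) = 177.3075 / (9.81*0.68) = 26.5796

26.5796 kg


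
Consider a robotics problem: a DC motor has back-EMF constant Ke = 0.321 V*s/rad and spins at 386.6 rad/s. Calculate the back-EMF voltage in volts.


V_emf = Ke * omega = 0.321*386.6 = 124.0986

124.0986 V


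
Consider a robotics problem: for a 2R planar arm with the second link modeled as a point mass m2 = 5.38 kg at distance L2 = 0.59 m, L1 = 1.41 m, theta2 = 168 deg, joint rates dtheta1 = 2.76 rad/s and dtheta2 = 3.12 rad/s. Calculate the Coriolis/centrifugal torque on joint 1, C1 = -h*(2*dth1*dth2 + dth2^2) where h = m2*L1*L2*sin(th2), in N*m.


h = m2*L1*L2*sin(th2) = 5.38*1.41*0.59*sin(168 deg) = 0.930534
C1 = -h*(2*2.76*3.12 + 3.12^2) = -0.930534*26.9568 = -25.0842

-25.0842 N*m


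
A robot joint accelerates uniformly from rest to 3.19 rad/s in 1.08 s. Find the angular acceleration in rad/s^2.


alpha = delta_omega / t = 3.19 / 1.08 = 2.9537

2.9537 rad/s^2


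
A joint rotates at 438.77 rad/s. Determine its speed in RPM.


RPM = 438.77 * 60/(2*pi) = 4189.9449

4189.9449 RPM


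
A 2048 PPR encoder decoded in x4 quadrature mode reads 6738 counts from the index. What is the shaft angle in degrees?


angle = counts * 360 / (PPR*4) = 6738 * 360 / 8192 = 296.1035

296.1035 degrees


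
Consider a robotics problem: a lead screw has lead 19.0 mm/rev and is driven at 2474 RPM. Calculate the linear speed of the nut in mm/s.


v = lead * (RPM/60) = 19.0*2474/60 = 783.4333

783.4333 mm/s


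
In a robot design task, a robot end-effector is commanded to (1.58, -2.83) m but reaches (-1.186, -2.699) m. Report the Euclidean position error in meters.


dx = -1.186 - (1.58) = -2.7660, dy = -2.699 - (-2.83) = 0.1310
err = sqrt(7.650756 + 0.017161) = 2.7691

2.7691 m


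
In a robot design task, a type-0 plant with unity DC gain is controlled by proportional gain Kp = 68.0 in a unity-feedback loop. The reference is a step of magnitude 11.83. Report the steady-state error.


e_ss = R/(1 + Kp) = 11.83/(1 + 68.0) = 11.83/69.0000 = 0.1714

0.1714


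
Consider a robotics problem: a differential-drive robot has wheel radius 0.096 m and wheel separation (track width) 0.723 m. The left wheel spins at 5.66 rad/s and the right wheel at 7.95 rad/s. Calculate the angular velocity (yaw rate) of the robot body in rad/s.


omega = r*(wR - wL)/L = 0.096*(7.95 - (5.66))/0.723 = 0.3041

0.3041 rad/s


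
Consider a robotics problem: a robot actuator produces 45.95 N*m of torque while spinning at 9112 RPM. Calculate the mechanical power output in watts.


omega = 9112 * 2*pi/60 = 954.206409 rad/s
P = tau * omega = 45.95 * 954.206409 = 43845.7845

43845.7845 W


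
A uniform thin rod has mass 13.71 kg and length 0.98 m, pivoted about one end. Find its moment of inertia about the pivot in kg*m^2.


I = (1/3)*m*L^2 = (1/3)*13.71*0.98^2 = 4.3890

4.3890 kg*m^2


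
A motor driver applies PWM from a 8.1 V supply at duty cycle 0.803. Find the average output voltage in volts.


V_avg = V_supply * D = 8.1*0.803 = 6.5043

6.5043 V


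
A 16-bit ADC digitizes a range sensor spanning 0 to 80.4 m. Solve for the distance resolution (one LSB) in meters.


res = range / 2^n = 80.4/2^16 = 80.4/65536 = 0.0012

0.0012 m


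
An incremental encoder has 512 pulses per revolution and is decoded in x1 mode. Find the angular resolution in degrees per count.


resolution = 360 / (PPR * 1) = 360 / 512 = 0.7031

0.7031 degrees


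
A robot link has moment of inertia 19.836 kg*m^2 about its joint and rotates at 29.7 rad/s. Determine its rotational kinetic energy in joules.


KE = (1/2)*I*omega^2 = 0.5*19.836*29.7^2 = 8748.5686

8748.5686 J


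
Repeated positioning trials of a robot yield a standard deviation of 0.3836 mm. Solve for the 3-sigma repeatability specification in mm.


repeatability = 3*sigma = 3*0.3836 = 1.1508

1.1508 mm


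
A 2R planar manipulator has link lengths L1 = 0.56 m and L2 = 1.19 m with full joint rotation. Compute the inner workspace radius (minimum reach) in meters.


r_min = |L1 - L2| = |0.56 - 1.19| = 0.6300

0.6300 m


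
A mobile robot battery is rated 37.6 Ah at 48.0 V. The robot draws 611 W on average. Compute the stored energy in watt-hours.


E = capacity * V = 37.6*48.0 = 1804.8000

1804.8000 Wh


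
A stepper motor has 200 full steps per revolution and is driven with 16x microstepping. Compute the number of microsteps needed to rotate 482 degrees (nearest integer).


step_size = 360/(200*16) = 360/3200 = 0.112500 deg
n = 482/(360/3200) = 482*3200/360 = 4284.4444 -> 4284

4284 steps


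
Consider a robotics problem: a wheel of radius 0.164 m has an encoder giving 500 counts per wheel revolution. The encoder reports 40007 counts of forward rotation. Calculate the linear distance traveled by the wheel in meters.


revs = 40007/500 = 80.014000
d = revs * 2*pi*r = 80.014000 * 2*pi*0.164 = 82.4498

82.4498 m


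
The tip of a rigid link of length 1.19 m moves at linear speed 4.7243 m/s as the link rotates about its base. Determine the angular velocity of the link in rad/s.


omega = v / L = 4.7243 / 1.19 = 3.9700

3.9700 rad/s


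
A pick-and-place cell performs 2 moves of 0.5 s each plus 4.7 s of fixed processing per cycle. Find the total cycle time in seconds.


T = 2*0.5 + 4.7 = 5.7000

5.7000 s


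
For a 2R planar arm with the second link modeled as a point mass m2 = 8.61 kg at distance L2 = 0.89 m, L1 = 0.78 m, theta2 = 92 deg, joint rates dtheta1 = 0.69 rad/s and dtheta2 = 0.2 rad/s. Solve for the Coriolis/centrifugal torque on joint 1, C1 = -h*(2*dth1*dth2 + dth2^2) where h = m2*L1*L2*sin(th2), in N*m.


h = m2*L1*L2*sin(th2) = 8.61*0.78*0.89*sin(92 deg) = 5.973421
C1 = -h*(2*0.69*0.2 + 0.2^2) = -5.973421*0.3160 = -1.8876

-1.8876 N*m


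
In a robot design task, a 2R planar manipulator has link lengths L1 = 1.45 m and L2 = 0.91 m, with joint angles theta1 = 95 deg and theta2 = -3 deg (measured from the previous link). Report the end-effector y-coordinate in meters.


y = L1*sin(th1) + L2*sin(th1+th2) = 1.45*sin(95 deg) + 0.91*sin(92 deg) = 2.3539

2.3539 m


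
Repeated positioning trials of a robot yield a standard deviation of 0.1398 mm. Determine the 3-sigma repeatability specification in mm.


repeatability = 3*sigma = 3*0.1398 = 0.4194

0.4194 mm


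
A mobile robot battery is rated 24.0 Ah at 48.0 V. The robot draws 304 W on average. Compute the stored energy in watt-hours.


E = capacity * V = 24.0*48.0 = 1152.0000

1152.0000 Wh


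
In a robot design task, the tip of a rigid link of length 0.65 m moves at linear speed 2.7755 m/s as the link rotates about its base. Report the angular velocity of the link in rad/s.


omega = v / L = 2.7755 / 0.65 = 4.2700

4.2700 rad/s


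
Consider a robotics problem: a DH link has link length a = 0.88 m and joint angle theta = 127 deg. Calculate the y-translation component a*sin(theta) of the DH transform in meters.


a*sin(theta) = 0.88*sin(127 deg) = 0.7028

0.7028 m


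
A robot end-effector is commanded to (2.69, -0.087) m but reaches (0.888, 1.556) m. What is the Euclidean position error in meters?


dx = 0.888 - (2.69) = -1.8020, dy = 1.556 - (-0.087) = 1.6430
err = sqrt(3.247204 + 2.699449) = 2.4386

2.4386 m


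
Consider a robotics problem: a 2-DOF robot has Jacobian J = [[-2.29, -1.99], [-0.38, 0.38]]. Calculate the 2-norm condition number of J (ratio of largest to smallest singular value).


JJ^T eigenvalues: trace(JJ^T) = 9.4930, det(JJ^T) = det(J)^2 = 2.64517696
s_max^2 = (9.4930 + sqrt(79.53634116))/2 = 9.20565746
s_min^2 = (9.4930 - sqrt(79.53634116))/2 = 0.28734254
kappa = s_max/s_min = sqrt(9.20565746/0.28734254) = 5.6601

5.6601


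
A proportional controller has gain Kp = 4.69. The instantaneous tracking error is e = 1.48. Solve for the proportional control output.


u_P = Kp * e = 4.69 * 1.48 = 6.9412

6.9412


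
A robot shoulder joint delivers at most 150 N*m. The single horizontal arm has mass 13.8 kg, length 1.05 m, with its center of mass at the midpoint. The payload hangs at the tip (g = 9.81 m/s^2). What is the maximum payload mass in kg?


tau_arm = m_arm*g*(L/2) = 13.8*9.81*1.05/2 = 71.0735 N*m
tau_payload = tau_max - tau_arm = 150 - 71.0735 = 78.9265
m_payload = tau_payload / (g*L) = 78.9265 / (9.81*1.05) = 7.6624

7.6624 kg


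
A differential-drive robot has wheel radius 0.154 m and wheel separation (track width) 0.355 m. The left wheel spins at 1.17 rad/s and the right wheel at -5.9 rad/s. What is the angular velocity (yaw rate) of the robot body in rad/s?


omega = r*(wR - wL)/L = 0.154*(-5.9 - (1.17))/0.355 = -3.0670

-3.0670 rad/s


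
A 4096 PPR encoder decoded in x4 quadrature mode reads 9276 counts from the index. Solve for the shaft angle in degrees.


angle = counts * 360 / (PPR*4) = 9276 * 360 / 16384 = 203.8184

203.8184 degrees


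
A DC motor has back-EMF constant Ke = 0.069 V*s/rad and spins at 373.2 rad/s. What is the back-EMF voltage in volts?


V_emf = Ke * omega = 0.069*373.2 = 25.7508

25.7508 V


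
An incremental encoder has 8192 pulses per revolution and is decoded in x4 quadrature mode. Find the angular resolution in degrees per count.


resolution = 360 / (PPR * 4) = 360 / 32768 = 0.0110

0.0110 degrees


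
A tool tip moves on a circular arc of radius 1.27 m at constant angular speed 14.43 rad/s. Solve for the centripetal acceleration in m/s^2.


a_c = omega^2 * r = 14.43^2 * 1.27 = 264.4456

264.4456 m/s^2


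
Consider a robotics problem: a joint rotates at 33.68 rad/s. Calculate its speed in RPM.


RPM = 33.68 * 60/(2*pi) = 321.6203

321.6203 RPM


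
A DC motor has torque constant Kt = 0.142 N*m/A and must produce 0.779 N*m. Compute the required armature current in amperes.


I = tau / Kt = 0.779/0.142 = 5.4859

5.4859 A


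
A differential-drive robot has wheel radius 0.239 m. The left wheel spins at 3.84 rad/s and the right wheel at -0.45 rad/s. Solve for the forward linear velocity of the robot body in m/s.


v = r*(wR + wL)/2 = 0.239*(-0.45 + 3.84)/2 = 0.4051

0.4051 m/s


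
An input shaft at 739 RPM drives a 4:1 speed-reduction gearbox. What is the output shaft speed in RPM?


omega_out = omega_in / N = 739 / 4 = 184.7500

184.7500 RPM


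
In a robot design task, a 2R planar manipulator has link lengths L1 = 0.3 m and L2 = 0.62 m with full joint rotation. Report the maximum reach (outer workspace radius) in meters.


r_max = L1 + L2 = 0.3 + 0.62 = 0.9200

0.9200 m


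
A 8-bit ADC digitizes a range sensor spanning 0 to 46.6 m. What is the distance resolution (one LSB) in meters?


res = range / 2^n = 46.6/2^8 = 46.6/256 = 0.1820

0.1820 m


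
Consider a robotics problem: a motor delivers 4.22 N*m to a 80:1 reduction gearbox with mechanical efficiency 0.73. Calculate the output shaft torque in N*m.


tau_out = tau_in * N * eta = 4.22 * 80 * 0.73 = 246.4480

246.4480 N*m


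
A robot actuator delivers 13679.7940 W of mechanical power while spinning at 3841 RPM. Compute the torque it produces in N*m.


omega = 3841 * 2*pi/60 = 402.228579 rad/s
tau = P / omega = 13679.7940 / 402.228579 = 34.0100

34.0100 N*m


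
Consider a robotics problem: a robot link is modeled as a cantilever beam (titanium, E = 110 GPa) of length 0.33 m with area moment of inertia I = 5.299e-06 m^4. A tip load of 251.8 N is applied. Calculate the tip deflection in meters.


delta = F*L^3/(3*E*I) = 251.8*0.33^3/(3*1.100e+11*5.299e-06)
      = 9.0489366/1748670 = 5.1748e-06

5.1748e-06 m


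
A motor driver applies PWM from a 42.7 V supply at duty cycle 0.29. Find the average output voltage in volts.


V_avg = V_supply * D = 42.7*0.29 = 12.3830

12.3830 V


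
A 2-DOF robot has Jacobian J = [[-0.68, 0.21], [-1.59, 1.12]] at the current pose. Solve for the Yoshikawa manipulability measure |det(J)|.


det(J) = -0.68*1.12 - (0.21)*(-1.59) = -0.4277
|det(J)| = 0.4277

0.4277


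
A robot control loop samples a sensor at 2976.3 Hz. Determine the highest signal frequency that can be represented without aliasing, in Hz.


f_max = f_s/2 = 2976.3/2 = 1488.1500

1488.1500 Hz


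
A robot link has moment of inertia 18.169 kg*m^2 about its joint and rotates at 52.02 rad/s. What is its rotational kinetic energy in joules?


KE = (1/2)*I*omega^2 = 0.5*18.169*52.02^2 = 24583.3874

24583.3874 J


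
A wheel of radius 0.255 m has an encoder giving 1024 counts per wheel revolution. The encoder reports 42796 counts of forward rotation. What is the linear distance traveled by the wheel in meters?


revs = 42796/1024 = 41.792969
d = revs * 2*pi*r = 41.792969 * 2*pi*0.255 = 66.9612

66.9612 m


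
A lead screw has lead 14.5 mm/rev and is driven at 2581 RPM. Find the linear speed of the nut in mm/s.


v = lead * (RPM/60) = 14.5*2581/60 = 623.7417

623.7417 mm/s


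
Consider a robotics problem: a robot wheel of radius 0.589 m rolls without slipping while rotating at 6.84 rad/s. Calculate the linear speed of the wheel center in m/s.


v = omega * r = 6.84 * 0.589 = 4.0288

4.0288 m/s


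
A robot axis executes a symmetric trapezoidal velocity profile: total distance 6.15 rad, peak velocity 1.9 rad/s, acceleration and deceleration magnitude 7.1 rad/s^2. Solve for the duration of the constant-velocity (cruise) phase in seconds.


t_acc = v/a = 0.267606 s, d_acc = v^2/(2a) = 0.254225 rad each
d_cruise = 6.15 - 2*0.254225 = 5.641550 rad
t_cruise = d_cruise/v = 5.641550/1.9 = 2.9692

2.9692 s


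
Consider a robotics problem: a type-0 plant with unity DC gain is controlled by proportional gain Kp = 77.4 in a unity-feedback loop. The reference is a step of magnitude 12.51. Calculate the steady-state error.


e_ss = R/(1 + Kp) = 12.51/(1 + 77.4) = 12.51/78.4000 = 0.1596

0.1596


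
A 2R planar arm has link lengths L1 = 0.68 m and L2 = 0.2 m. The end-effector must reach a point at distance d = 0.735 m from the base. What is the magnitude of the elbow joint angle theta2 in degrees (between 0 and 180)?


cos(th2) = (d^2 - L1^2 - L2^2)/(2*L1*L2) = (0.735^2 - 0.68^2 - 0.2^2)/(2*0.68*0.2) = 0.13906250
th2 = acos(0.13906250) = 82.0064 deg

82.0064 degrees


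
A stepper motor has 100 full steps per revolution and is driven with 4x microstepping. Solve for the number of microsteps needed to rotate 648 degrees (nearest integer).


step_size = 360/(100*4) = 360/400 = 0.900000 deg
n = 648/(360/400) = 648*400/360 = 720

720 steps


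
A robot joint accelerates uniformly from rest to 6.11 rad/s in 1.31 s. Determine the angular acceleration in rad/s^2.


alpha = delta_omega / t = 6.11 / 1.31 = 4.6641

4.6641 rad/s^2


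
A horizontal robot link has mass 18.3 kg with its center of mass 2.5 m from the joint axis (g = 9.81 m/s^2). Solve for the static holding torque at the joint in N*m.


tau = m*g*L = 18.3 * 9.81 * 2.5 = 448.8075

448.8075 N*m


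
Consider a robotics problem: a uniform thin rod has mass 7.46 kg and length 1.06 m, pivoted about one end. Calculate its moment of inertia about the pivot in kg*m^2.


I = (1/3)*m*L^2 = (1/3)*7.46*1.06^2 = 2.7940

2.7940 kg*m^2


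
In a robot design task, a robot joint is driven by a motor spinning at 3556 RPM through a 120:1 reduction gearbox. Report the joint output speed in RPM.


omega_joint = omega_motor / N = 3556 / 120 = 29.6333

29.6333 RPM


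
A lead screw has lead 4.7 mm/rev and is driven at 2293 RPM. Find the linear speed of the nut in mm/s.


v = lead * (RPM/60) = 4.7*2293/60 = 179.6183

179.6183 mm/s


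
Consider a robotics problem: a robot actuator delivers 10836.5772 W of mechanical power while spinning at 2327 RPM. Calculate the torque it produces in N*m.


omega = 2327 * 2*pi/60 = 243.682870 rad/s
tau = P / omega = 10836.5772 / 243.682870 = 44.4700

44.4700 N*m


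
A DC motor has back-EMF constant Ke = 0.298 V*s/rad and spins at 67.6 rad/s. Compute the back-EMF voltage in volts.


V_emf = Ke * omega = 0.298*67.6 = 20.1448

20.1448 V


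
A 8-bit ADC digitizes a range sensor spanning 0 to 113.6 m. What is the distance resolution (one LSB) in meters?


res = range / 2^n = 113.6/2^8 = 113.6/256 = 0.4437

0.4437 m


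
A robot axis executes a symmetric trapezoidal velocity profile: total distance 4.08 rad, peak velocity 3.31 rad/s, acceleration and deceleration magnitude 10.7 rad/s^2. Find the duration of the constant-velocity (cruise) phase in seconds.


t_acc = v/a = 0.309346 s, d_acc = v^2/(2a) = 0.511967 rad each
d_cruise = 4.08 - 2*0.511967 = 3.056066 rad
t_cruise = d_cruise/v = 3.056066/3.31 = 0.9233

0.9233 s


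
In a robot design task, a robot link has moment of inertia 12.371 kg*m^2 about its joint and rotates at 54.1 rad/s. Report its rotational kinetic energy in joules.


KE = (1/2)*I*omega^2 = 0.5*12.371*54.1^2 = 18103.7833

18103.7833 J


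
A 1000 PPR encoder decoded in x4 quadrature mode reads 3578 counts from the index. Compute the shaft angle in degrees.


angle = counts * 360 / (PPR*4) = 3578 * 360 / 4000 = 322.0200

322.0200 degrees


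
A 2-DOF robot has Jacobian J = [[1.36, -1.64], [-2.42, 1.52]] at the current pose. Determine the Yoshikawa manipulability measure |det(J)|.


det(J) = 1.36*1.52 - (-1.64)*(-2.42) = -1.9016
|det(J)| = 1.9016

1.9016


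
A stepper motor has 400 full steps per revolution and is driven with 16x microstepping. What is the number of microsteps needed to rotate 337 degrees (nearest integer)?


step_size = 360/(400*16) = 360/6400 = 0.056250 deg
n = 337/(360/6400) = 337*6400/360 = 5991.1111 -> 5991

5991 steps


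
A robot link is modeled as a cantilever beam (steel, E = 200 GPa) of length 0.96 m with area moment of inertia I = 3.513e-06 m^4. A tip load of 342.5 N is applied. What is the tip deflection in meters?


delta = F*L^3/(3*E*I) = 342.5*0.96^3/(3*2.000e+11*3.513e-06)
      = 303.02208/2107800 = 1.4376e-04

1.4376e-04 m


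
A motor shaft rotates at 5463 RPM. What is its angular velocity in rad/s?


omega = 5463 * 2*pi/60 = 572.0840

572.0840 rad/s


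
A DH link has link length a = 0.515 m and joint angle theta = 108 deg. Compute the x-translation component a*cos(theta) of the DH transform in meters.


a*cos(theta) = 0.515*cos(108 deg) = -0.1591

-0.1591 m


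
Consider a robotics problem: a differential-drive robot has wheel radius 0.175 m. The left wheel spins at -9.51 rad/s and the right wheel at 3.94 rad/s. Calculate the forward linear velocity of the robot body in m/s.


v = r*(wR + wL)/2 = 0.175*(3.94 + -9.51)/2 = -0.4874

-0.4874 m/s


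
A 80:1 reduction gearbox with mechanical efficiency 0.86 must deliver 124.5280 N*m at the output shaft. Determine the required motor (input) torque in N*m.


tau_in = tau_out / (N * eta) = 124.5280 / (80 * 0.86) = 1.8100

1.8100 N*m


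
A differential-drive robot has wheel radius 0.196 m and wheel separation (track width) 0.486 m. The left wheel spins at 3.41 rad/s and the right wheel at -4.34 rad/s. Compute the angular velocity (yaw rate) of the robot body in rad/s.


omega = r*(wR - wL)/L = 0.196*(-4.34 - (3.41))/0.486 = -3.1255

-3.1255 rad/s


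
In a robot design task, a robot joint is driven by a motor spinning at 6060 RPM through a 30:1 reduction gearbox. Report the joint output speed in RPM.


omega_joint = omega_motor / N = 6060 / 30 = 202.0000

202.0000 RPM


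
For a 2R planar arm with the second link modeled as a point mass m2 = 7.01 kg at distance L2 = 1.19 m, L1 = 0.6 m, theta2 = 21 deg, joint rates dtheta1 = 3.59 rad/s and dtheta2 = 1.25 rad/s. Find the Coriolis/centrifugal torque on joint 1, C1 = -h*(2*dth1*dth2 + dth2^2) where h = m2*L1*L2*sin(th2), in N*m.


h = m2*L1*L2*sin(th2) = 7.01*0.6*1.19*sin(21 deg) = 1.793682
C1 = -h*(2*3.59*1.25 + 1.25^2) = -1.793682*10.5375 = -18.9009

-18.9009 N*m


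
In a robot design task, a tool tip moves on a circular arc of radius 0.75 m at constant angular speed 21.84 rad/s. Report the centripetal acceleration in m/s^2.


a_c = omega^2 * r = 21.84^2 * 0.75 = 357.7392

357.7392 m/s^2


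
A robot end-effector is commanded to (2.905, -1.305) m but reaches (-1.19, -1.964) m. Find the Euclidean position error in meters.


dx = -1.19 - (2.905) = -4.0950, dy = -1.964 - (-1.305) = -0.6590
err = sqrt(16.769025 + 0.434281) = 4.1477

4.1477 m


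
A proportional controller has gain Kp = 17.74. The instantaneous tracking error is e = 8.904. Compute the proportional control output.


u_P = Kp * e = 17.74 * 8.904 = 157.9570

157.9570


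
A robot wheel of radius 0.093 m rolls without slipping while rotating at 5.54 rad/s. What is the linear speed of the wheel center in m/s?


v = omega * r = 5.54 * 0.093 = 0.5152

0.5152 m/s


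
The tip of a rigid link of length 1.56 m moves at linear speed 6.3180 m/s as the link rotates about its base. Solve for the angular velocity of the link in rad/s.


omega = v / L = 6.3180 / 1.56 = 4.0500

4.0500 rad/s


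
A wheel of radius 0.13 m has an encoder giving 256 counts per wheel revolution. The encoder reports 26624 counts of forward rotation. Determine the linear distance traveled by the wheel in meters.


revs = 26624/256 = 104.000000
d = revs * 2*pi*r = 104.000000 * 2*pi*0.13 = 84.9487

84.9487 m


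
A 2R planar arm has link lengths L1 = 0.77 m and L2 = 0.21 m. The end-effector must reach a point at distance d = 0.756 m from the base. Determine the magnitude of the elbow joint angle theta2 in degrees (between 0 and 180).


cos(th2) = (d^2 - L1^2 - L2^2)/(2*L1*L2) = (0.756^2 - 0.77^2 - 0.21^2)/(2*0.77*0.21) = -0.20242424
th2 = acos(-0.20242424) = 101.6788 deg

101.6788 degrees


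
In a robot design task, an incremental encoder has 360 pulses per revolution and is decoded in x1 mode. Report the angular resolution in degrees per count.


resolution = 360 / (PPR * 1) = 360 / 360 = 1.0000

1.0000 degrees


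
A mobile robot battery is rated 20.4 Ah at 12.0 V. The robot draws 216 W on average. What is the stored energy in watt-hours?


E = capacity * V = 20.4*12.0 = 244.8000

244.8000 Wh


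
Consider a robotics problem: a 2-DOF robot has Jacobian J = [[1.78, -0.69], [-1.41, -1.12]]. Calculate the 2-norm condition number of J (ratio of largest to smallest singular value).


JJ^T eigenvalues: trace(JJ^T) = 6.8870, det(JJ^T) = det(J)^2 = 8.80012225
s_max^2 = (6.8870 + sqrt(12.23028000))/2 = 5.19209086
s_min^2 = (6.8870 - sqrt(12.23028000))/2 = 1.69490914
kappa = s_max/s_min = sqrt(5.19209086/1.69490914) = 1.7502

1.7502


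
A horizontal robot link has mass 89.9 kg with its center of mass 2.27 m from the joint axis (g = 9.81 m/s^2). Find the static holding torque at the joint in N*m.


tau = m*g*L = 89.9 * 9.81 * 2.27 = 2001.9561

2001.9561 N*m


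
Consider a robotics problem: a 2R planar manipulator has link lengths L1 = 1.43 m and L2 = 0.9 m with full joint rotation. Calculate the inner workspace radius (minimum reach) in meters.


r_min = |L1 - L2| = |1.43 - 0.9| = 0.5300

0.5300 m


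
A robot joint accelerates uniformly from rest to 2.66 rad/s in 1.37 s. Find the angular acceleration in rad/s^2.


alpha = delta_omega / t = 2.66 / 1.37 = 1.9416

1.9416 rad/s^2


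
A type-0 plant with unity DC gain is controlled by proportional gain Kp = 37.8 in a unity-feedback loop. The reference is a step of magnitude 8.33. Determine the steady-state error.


e_ss = R/(1 + Kp) = 8.33/(1 + 37.8) = 8.33/38.8000 = 0.2147

0.2147


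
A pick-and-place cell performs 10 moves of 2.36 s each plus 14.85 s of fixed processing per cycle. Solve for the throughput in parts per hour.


T_cycle = 10*2.36 + 14.85 = 38.4500 s
rate = 3600/T = 93.6281

93.6281 parts/hour


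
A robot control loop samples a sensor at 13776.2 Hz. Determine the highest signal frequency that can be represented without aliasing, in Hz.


f_max = f_s/2 = 13776.2/2 = 6888.1000

6888.1000 Hz


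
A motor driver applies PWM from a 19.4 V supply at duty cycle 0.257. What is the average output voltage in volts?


V_avg = V_supply * D = 19.4*0.257 = 4.9858

4.9858 V
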